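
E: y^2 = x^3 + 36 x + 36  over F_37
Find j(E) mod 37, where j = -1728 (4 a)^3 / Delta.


Delta = -16(4 a^3 + 27 b^2) mod 37 = 2
-1728 * (4 a)^3 = -1728 * (4*36)^3 mod 37 = 36
j = 36 * 2^(-1) mod 37 = 18

j = 18 (mod 37)


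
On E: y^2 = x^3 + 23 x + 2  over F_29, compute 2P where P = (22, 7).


Doubling: s = (3 x1^2 + a) / (2 y1)
s = (3*22^2 + 23) / (2*7) mod 29 = 8
x3 = s^2 - 2 x1 mod 29 = 8^2 - 2*22 = 20
y3 = s (x1 - x3) - y1 mod 29 = 8 * (22 - 20) - 7 = 9

2P = (20, 9)


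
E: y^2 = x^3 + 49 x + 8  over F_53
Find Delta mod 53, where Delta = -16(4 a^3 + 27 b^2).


4 a^3 + 27 b^2 = 4*49^3 + 27*8^2 = 470596 + 1728 = 472324
Delta = -16 * (472324) = -7557184
Delta mod 53 = 33

Delta = 33 (mod 53)


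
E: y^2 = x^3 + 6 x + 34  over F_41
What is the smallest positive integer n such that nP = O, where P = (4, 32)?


Compute successive multiples of P until we hit O:
  1P = (4, 32)
  2P = (1, 0)
  3P = (4, 9)
  4P = O

ord(P) = 4


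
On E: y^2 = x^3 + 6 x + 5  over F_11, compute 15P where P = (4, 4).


k = 15 = 1111_2 (binary, LSB first: 1111)
Double-and-add from P = (4, 4):
  bit 0 = 1: acc = O + (4, 4) = (4, 4)
  bit 1 = 1: acc = (4, 4) + (8, 2) = (2, 6)
  bit 2 = 1: acc = (2, 6) + (6, 9) = (7, 4)
  bit 3 = 1: acc = (7, 4) + (0, 7) = (8, 9)

15P = (8, 9)


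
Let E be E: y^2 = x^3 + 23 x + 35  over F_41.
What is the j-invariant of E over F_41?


Delta = -16(4 a^3 + 27 b^2) mod 41 = 12
-1728 * (4 a)^3 = -1728 * (4*23)^3 mod 41 = 27
j = 27 * 12^(-1) mod 41 = 33

j = 33 (mod 41)


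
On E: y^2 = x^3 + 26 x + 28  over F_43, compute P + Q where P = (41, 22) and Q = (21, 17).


P != Q, so use the chord formula.
s = (y2 - y1) / (x2 - x1) = (38) / (23) mod 43 = 11
x3 = s^2 - x1 - x2 mod 43 = 11^2 - 41 - 21 = 16
y3 = s (x1 - x3) - y1 mod 43 = 11 * (41 - 16) - 22 = 38

P + Q = (16, 38)


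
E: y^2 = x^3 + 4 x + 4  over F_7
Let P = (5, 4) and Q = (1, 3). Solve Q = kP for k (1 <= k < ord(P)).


Enumerate multiples of P until we hit Q = (1, 3):
  1P = (5, 4)
  2P = (1, 4)
  3P = (1, 3)
Match found at i = 3.

k = 3


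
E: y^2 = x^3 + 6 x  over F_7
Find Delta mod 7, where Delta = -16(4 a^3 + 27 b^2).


4 a^3 + 27 b^2 = 4*6^3 + 27*0^2 = 864 + 0 = 864
Delta = -16 * (864) = -13824
Delta mod 7 = 1

Delta = 1 (mod 7)


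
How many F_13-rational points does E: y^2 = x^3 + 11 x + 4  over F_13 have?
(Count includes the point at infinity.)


For each x in F_13, count y with y^2 = x^3 + 11 x + 4 mod 13:
  x = 0: RHS = 4, y in [2, 11]  -> 2 point(s)
  x = 1: RHS = 3, y in [4, 9]  -> 2 point(s)
  x = 3: RHS = 12, y in [5, 8]  -> 2 point(s)
  x = 6: RHS = 0, y in [0]  -> 1 point(s)
  x = 9: RHS = 0, y in [0]  -> 1 point(s)
  x = 10: RHS = 9, y in [3, 10]  -> 2 point(s)
  x = 11: RHS = 0, y in [0]  -> 1 point(s)
Affine points: 11. Add the point at infinity: total = 12.

#E(F_13) = 12


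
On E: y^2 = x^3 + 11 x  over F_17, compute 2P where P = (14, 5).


k = 2 = 10_2 (binary, LSB first: 01)
Double-and-add from P = (14, 5):
  bit 0 = 0: acc unchanged = O
  bit 1 = 1: acc = O + (15, 15) = (15, 15)

2P = (15, 15)


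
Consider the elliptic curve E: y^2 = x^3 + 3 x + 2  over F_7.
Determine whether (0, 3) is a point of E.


Check whether y^2 = x^3 + 3 x + 2 (mod 7) for (x, y) = (0, 3).
LHS: y^2 = 3^2 mod 7 = 2
RHS: x^3 + 3 x + 2 = 0^3 + 3*0 + 2 mod 7 = 2
LHS = RHS

Yes, on the curve


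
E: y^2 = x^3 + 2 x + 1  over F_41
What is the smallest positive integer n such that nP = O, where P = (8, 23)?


Compute successive multiples of P until we hit O:
  1P = (8, 23)
  2P = (20, 28)
  3P = (22, 19)
  4P = (32, 19)
  5P = (9, 25)
  6P = (28, 19)
  7P = (28, 22)
  8P = (9, 16)
  ... (continuing to 13P)
  13P = O

ord(P) = 13


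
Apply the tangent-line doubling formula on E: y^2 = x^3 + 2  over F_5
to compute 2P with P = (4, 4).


Doubling: s = (3 x1^2 + a) / (2 y1)
s = (3*4^2 + 0) / (2*4) mod 5 = 1
x3 = s^2 - 2 x1 mod 5 = 1^2 - 2*4 = 3
y3 = s (x1 - x3) - y1 mod 5 = 1 * (4 - 3) - 4 = 2

2P = (3, 2)


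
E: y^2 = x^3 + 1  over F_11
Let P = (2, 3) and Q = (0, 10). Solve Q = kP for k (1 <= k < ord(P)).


Enumerate multiples of P until we hit Q = (0, 10):
  1P = (2, 3)
  2P = (0, 1)
  3P = (10, 0)
  4P = (0, 10)
Match found at i = 4.

k = 4


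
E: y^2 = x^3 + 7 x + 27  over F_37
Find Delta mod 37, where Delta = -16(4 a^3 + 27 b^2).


4 a^3 + 27 b^2 = 4*7^3 + 27*27^2 = 1372 + 19683 = 21055
Delta = -16 * (21055) = -336880
Delta mod 37 = 5

Delta = 5 (mod 37)


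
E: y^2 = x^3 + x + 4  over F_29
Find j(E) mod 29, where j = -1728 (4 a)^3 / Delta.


Delta = -16(4 a^3 + 27 b^2) mod 29 = 13
-1728 * (4 a)^3 = -1728 * (4*1)^3 mod 29 = 14
j = 14 * 13^(-1) mod 29 = 10

j = 10 (mod 29)


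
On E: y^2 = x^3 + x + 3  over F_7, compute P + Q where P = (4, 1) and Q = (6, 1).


P != Q, so use the chord formula.
s = (y2 - y1) / (x2 - x1) = (0) / (2) mod 7 = 0
x3 = s^2 - x1 - x2 mod 7 = 0^2 - 4 - 6 = 4
y3 = s (x1 - x3) - y1 mod 7 = 0 * (4 - 4) - 1 = 6

P + Q = (4, 6)


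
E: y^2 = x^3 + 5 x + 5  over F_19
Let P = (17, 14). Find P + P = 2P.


Doubling: s = (3 x1^2 + a) / (2 y1)
s = (3*17^2 + 5) / (2*14) mod 19 = 4
x3 = s^2 - 2 x1 mod 19 = 4^2 - 2*17 = 1
y3 = s (x1 - x3) - y1 mod 19 = 4 * (17 - 1) - 14 = 12

2P = (1, 12)


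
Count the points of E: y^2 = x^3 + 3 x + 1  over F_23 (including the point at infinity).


For each x in F_23, count y with y^2 = x^3 + 3 x + 1 mod 23:
  x = 0: RHS = 1, y in [1, 22]  -> 2 point(s)
  x = 4: RHS = 8, y in [10, 13]  -> 2 point(s)
  x = 5: RHS = 3, y in [7, 16]  -> 2 point(s)
  x = 8: RHS = 8, y in [10, 13]  -> 2 point(s)
  x = 11: RHS = 8, y in [10, 13]  -> 2 point(s)
  x = 13: RHS = 6, y in [11, 12]  -> 2 point(s)
  x = 14: RHS = 4, y in [2, 21]  -> 2 point(s)
Affine points: 14. Add the point at infinity: total = 15.

#E(F_23) = 15


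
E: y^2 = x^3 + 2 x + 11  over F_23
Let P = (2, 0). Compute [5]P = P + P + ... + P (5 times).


k = 5 = 101_2 (binary, LSB first: 101)
Double-and-add from P = (2, 0):
  bit 0 = 1: acc = O + (2, 0) = (2, 0)
  bit 1 = 0: acc unchanged = (2, 0)
  bit 2 = 1: acc = (2, 0) + O = (2, 0)

5P = (2, 0)


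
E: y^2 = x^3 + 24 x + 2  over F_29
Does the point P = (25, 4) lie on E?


Check whether y^2 = x^3 + 24 x + 2 (mod 29) for (x, y) = (25, 4).
LHS: y^2 = 4^2 mod 29 = 16
RHS: x^3 + 24 x + 2 = 25^3 + 24*25 + 2 mod 29 = 16
LHS = RHS

Yes, on the curve


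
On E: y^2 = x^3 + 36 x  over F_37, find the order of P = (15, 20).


Compute successive multiples of P until we hit O:
  1P = (15, 20)
  2P = (10, 18)
  3P = (24, 6)
  4P = (26, 30)
  5P = (6, 5)
  6P = (27, 34)
  7P = (20, 5)
  8P = (11, 5)
  ... (continuing to 20P)
  20P = O

ord(P) = 20


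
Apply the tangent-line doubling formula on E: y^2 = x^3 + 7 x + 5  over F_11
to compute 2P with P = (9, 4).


Doubling: s = (3 x1^2 + a) / (2 y1)
s = (3*9^2 + 7) / (2*4) mod 11 = 1
x3 = s^2 - 2 x1 mod 11 = 1^2 - 2*9 = 5
y3 = s (x1 - x3) - y1 mod 11 = 1 * (9 - 5) - 4 = 0

2P = (5, 0)


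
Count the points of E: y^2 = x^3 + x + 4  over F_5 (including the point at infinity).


For each x in F_5, count y with y^2 = x^3 + 1 x + 4 mod 5:
  x = 0: RHS = 4, y in [2, 3]  -> 2 point(s)
  x = 1: RHS = 1, y in [1, 4]  -> 2 point(s)
  x = 2: RHS = 4, y in [2, 3]  -> 2 point(s)
  x = 3: RHS = 4, y in [2, 3]  -> 2 point(s)
Affine points: 8. Add the point at infinity: total = 9.

#E(F_5) = 9


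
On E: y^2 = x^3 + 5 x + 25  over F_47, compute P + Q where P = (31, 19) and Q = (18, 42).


P != Q, so use the chord formula.
s = (y2 - y1) / (x2 - x1) = (23) / (34) mod 47 = 38
x3 = s^2 - x1 - x2 mod 47 = 38^2 - 31 - 18 = 32
y3 = s (x1 - x3) - y1 mod 47 = 38 * (31 - 32) - 19 = 37

P + Q = (32, 37)


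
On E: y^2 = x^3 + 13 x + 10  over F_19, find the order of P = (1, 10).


Compute successive multiples of P until we hit O:
  1P = (1, 10)
  2P = (7, 8)
  3P = (9, 18)
  4P = (10, 0)
  5P = (9, 1)
  6P = (7, 11)
  7P = (1, 9)
  8P = O

ord(P) = 8


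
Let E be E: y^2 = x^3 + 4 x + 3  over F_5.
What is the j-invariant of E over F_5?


Delta = -16(4 a^3 + 27 b^2) mod 5 = 1
-1728 * (4 a)^3 = -1728 * (4*4)^3 mod 5 = 2
j = 2 * 1^(-1) mod 5 = 2

j = 2 (mod 5)


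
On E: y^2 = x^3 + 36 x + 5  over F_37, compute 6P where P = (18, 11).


k = 6 = 110_2 (binary, LSB first: 011)
Double-and-add from P = (18, 11):
  bit 0 = 0: acc unchanged = O
  bit 1 = 1: acc = O + (28, 32) = (28, 32)
  bit 2 = 1: acc = (28, 32) + (22, 30) = (20, 20)

6P = (20, 20)


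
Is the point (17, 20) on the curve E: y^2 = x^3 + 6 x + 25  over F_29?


Check whether y^2 = x^3 + 6 x + 25 (mod 29) for (x, y) = (17, 20).
LHS: y^2 = 20^2 mod 29 = 23
RHS: x^3 + 6 x + 25 = 17^3 + 6*17 + 25 mod 29 = 23
LHS = RHS

Yes, on the curve


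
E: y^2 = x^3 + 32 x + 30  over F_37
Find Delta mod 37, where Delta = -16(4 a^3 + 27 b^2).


4 a^3 + 27 b^2 = 4*32^3 + 27*30^2 = 131072 + 24300 = 155372
Delta = -16 * (155372) = -2485952
Delta mod 37 = 4

Delta = 4 (mod 37)


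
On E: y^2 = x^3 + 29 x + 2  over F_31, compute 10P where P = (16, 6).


k = 10 = 1010_2 (binary, LSB first: 0101)
Double-and-add from P = (16, 6):
  bit 0 = 0: acc unchanged = O
  bit 1 = 1: acc = O + (17, 18) = (17, 18)
  bit 2 = 0: acc unchanged = (17, 18)
  bit 3 = 1: acc = (17, 18) + (27, 15) = (6, 19)

10P = (6, 19)


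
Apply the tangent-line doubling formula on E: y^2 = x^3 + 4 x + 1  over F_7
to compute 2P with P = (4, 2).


Doubling: s = (3 x1^2 + a) / (2 y1)
s = (3*4^2 + 4) / (2*2) mod 7 = 6
x3 = s^2 - 2 x1 mod 7 = 6^2 - 2*4 = 0
y3 = s (x1 - x3) - y1 mod 7 = 6 * (4 - 0) - 2 = 1

2P = (0, 1)


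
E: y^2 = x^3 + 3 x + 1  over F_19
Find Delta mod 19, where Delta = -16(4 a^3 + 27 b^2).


4 a^3 + 27 b^2 = 4*3^3 + 27*1^2 = 108 + 27 = 135
Delta = -16 * (135) = -2160
Delta mod 19 = 6

Delta = 6 (mod 19)


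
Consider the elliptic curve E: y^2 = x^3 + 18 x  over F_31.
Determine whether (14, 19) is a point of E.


Check whether y^2 = x^3 + 18 x + 0 (mod 31) for (x, y) = (14, 19).
LHS: y^2 = 19^2 mod 31 = 20
RHS: x^3 + 18 x + 0 = 14^3 + 18*14 + 0 mod 31 = 20
LHS = RHS

Yes, on the curve


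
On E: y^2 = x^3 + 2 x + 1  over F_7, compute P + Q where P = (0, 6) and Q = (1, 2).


P != Q, so use the chord formula.
s = (y2 - y1) / (x2 - x1) = (3) / (1) mod 7 = 3
x3 = s^2 - x1 - x2 mod 7 = 3^2 - 0 - 1 = 1
y3 = s (x1 - x3) - y1 mod 7 = 3 * (0 - 1) - 6 = 5

P + Q = (1, 5)


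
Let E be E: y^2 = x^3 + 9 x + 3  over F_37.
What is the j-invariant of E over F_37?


Delta = -16(4 a^3 + 27 b^2) mod 37 = 35
-1728 * (4 a)^3 = -1728 * (4*9)^3 mod 37 = 26
j = 26 * 35^(-1) mod 37 = 24

j = 24 (mod 37)


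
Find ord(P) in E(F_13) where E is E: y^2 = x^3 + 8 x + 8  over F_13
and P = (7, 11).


Compute successive multiples of P until we hit O:
  1P = (7, 11)
  2P = (8, 5)
  3P = (8, 8)
  4P = (7, 2)
  5P = O

ord(P) = 5


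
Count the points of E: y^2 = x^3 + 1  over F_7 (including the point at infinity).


For each x in F_7, count y with y^2 = x^3 + 0 x + 1 mod 7:
  x = 0: RHS = 1, y in [1, 6]  -> 2 point(s)
  x = 1: RHS = 2, y in [3, 4]  -> 2 point(s)
  x = 2: RHS = 2, y in [3, 4]  -> 2 point(s)
  x = 3: RHS = 0, y in [0]  -> 1 point(s)
  x = 4: RHS = 2, y in [3, 4]  -> 2 point(s)
  x = 5: RHS = 0, y in [0]  -> 1 point(s)
  x = 6: RHS = 0, y in [0]  -> 1 point(s)
Affine points: 11. Add the point at infinity: total = 12.

#E(F_7) = 12


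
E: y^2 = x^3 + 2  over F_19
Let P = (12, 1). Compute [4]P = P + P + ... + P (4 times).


k = 4 = 100_2 (binary, LSB first: 001)
Double-and-add from P = (12, 1):
  bit 0 = 0: acc unchanged = O
  bit 1 = 0: acc unchanged = O
  bit 2 = 1: acc = O + (8, 18) = (8, 18)

4P = (8, 18)


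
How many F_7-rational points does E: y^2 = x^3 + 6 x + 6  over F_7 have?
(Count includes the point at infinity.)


For each x in F_7, count y with y^2 = x^3 + 6 x + 6 mod 7:
  x = 3: RHS = 2, y in [3, 4]  -> 2 point(s)
  x = 5: RHS = 0, y in [0]  -> 1 point(s)
Affine points: 3. Add the point at infinity: total = 4.

#E(F_7) = 4


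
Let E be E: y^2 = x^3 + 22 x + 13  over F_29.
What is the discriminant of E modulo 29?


4 a^3 + 27 b^2 = 4*22^3 + 27*13^2 = 42592 + 4563 = 47155
Delta = -16 * (47155) = -754480
Delta mod 29 = 13

Delta = 13 (mod 29)


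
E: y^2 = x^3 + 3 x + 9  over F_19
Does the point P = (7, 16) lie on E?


Check whether y^2 = x^3 + 3 x + 9 (mod 19) for (x, y) = (7, 16).
LHS: y^2 = 16^2 mod 19 = 9
RHS: x^3 + 3 x + 9 = 7^3 + 3*7 + 9 mod 19 = 12
LHS != RHS

No, not on the curve


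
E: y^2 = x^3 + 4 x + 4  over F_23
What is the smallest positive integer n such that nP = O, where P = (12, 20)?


Compute successive multiples of P until we hit O:
  1P = (12, 20)
  2P = (15, 14)
  3P = (0, 2)
  4P = (19, 4)
  5P = (16, 22)
  6P = (1, 20)
  7P = (10, 3)
  8P = (10, 20)
  ... (continuing to 15P)
  15P = O

ord(P) = 15


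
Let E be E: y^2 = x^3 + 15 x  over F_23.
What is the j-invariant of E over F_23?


Delta = -16(4 a^3 + 27 b^2) mod 23 = 16
-1728 * (4 a)^3 = -1728 * (4*15)^3 mod 23 = 2
j = 2 * 16^(-1) mod 23 = 3

j = 3 (mod 23)


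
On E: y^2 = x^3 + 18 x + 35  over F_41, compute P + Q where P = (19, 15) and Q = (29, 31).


P != Q, so use the chord formula.
s = (y2 - y1) / (x2 - x1) = (16) / (10) mod 41 = 18
x3 = s^2 - x1 - x2 mod 41 = 18^2 - 19 - 29 = 30
y3 = s (x1 - x3) - y1 mod 41 = 18 * (19 - 30) - 15 = 33

P + Q = (30, 33)


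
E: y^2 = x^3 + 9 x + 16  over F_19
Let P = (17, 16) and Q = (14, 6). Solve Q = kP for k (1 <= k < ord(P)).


Enumerate multiples of P until we hit Q = (14, 6):
  1P = (17, 16)
  2P = (2, 17)
  3P = (6, 1)
  4P = (1, 11)
  5P = (8, 7)
  6P = (14, 6)
Match found at i = 6.

k = 6


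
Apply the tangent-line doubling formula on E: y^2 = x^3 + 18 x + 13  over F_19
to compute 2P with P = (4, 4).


Doubling: s = (3 x1^2 + a) / (2 y1)
s = (3*4^2 + 18) / (2*4) mod 19 = 13
x3 = s^2 - 2 x1 mod 19 = 13^2 - 2*4 = 9
y3 = s (x1 - x3) - y1 mod 19 = 13 * (4 - 9) - 4 = 7

2P = (9, 7)


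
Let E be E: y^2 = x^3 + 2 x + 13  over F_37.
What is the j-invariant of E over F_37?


Delta = -16(4 a^3 + 27 b^2) mod 37 = 36
-1728 * (4 a)^3 = -1728 * (4*2)^3 mod 37 = 8
j = 8 * 36^(-1) mod 37 = 29

j = 29 (mod 37)


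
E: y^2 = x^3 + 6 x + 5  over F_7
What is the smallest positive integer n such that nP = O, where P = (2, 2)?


Compute successive multiples of P until we hit O:
  1P = (2, 2)
  2P = (4, 3)
  3P = (3, 1)
  4P = (3, 6)
  5P = (4, 4)
  6P = (2, 5)
  7P = O

ord(P) = 7


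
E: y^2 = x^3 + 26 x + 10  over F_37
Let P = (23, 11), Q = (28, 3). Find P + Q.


P != Q, so use the chord formula.
s = (y2 - y1) / (x2 - x1) = (29) / (5) mod 37 = 28
x3 = s^2 - x1 - x2 mod 37 = 28^2 - 23 - 28 = 30
y3 = s (x1 - x3) - y1 mod 37 = 28 * (23 - 30) - 11 = 15

P + Q = (30, 15)


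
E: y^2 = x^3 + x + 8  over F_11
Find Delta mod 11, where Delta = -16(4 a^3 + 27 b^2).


4 a^3 + 27 b^2 = 4*1^3 + 27*8^2 = 4 + 1728 = 1732
Delta = -16 * (1732) = -27712
Delta mod 11 = 8

Delta = 8 (mod 11)


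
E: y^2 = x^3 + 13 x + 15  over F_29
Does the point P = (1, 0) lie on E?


Check whether y^2 = x^3 + 13 x + 15 (mod 29) for (x, y) = (1, 0).
LHS: y^2 = 0^2 mod 29 = 0
RHS: x^3 + 13 x + 15 = 1^3 + 13*1 + 15 mod 29 = 0
LHS = RHS

Yes, on the curve


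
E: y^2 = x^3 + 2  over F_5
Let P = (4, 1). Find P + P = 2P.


Doubling: s = (3 x1^2 + a) / (2 y1)
s = (3*4^2 + 0) / (2*1) mod 5 = 4
x3 = s^2 - 2 x1 mod 5 = 4^2 - 2*4 = 3
y3 = s (x1 - x3) - y1 mod 5 = 4 * (4 - 3) - 1 = 3

2P = (3, 3)


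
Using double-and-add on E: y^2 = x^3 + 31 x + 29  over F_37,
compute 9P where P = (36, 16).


k = 9 = 1001_2 (binary, LSB first: 1001)
Double-and-add from P = (36, 16):
  bit 0 = 1: acc = O + (36, 16) = (36, 16)
  bit 1 = 0: acc unchanged = (36, 16)
  bit 2 = 0: acc unchanged = (36, 16)
  bit 3 = 1: acc = (36, 16) + (19, 22) = (35, 25)

9P = (35, 25)


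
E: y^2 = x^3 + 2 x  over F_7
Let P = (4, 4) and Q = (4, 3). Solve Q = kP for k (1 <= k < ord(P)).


Enumerate multiples of P until we hit Q = (4, 3):
  1P = (4, 4)
  2P = (0, 0)
  3P = (4, 3)
Match found at i = 3.

k = 3


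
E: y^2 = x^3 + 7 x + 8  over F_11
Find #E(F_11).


For each x in F_11, count y with y^2 = x^3 + 7 x + 8 mod 11:
  x = 1: RHS = 5, y in [4, 7]  -> 2 point(s)
  x = 3: RHS = 1, y in [1, 10]  -> 2 point(s)
  x = 4: RHS = 1, y in [1, 10]  -> 2 point(s)
  x = 5: RHS = 3, y in [5, 6]  -> 2 point(s)
  x = 7: RHS = 4, y in [2, 9]  -> 2 point(s)
  x = 8: RHS = 4, y in [2, 9]  -> 2 point(s)
  x = 10: RHS = 0, y in [0]  -> 1 point(s)
Affine points: 13. Add the point at infinity: total = 14.

#E(F_11) = 14


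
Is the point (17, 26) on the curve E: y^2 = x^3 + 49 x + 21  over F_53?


Check whether y^2 = x^3 + 49 x + 21 (mod 53) for (x, y) = (17, 26).
LHS: y^2 = 26^2 mod 53 = 40
RHS: x^3 + 49 x + 21 = 17^3 + 49*17 + 21 mod 53 = 43
LHS != RHS

No, not on the curve


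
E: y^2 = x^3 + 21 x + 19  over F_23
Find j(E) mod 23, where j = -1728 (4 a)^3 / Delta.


Delta = -16(4 a^3 + 27 b^2) mod 23 = 17
-1728 * (4 a)^3 = -1728 * (4*21)^3 mod 23 = 18
j = 18 * 17^(-1) mod 23 = 20

j = 20 (mod 23)


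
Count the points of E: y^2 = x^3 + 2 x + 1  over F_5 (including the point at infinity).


For each x in F_5, count y with y^2 = x^3 + 2 x + 1 mod 5:
  x = 0: RHS = 1, y in [1, 4]  -> 2 point(s)
  x = 1: RHS = 4, y in [2, 3]  -> 2 point(s)
  x = 3: RHS = 4, y in [2, 3]  -> 2 point(s)
Affine points: 6. Add the point at infinity: total = 7.

#E(F_5) = 7


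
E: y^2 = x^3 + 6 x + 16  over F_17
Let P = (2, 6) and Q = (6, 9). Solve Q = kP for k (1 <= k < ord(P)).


Enumerate multiples of P until we hit Q = (6, 9):
  1P = (2, 6)
  2P = (11, 6)
  3P = (4, 11)
  4P = (13, 9)
  5P = (15, 9)
  6P = (8, 7)
  7P = (16, 3)
  8P = (0, 13)
  9P = (6, 8)
  10P = (5, 1)
  11P = (9, 0)
  12P = (5, 16)
  13P = (6, 9)
Match found at i = 13.

k = 13


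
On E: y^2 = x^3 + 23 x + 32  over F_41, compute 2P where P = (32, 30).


Doubling: s = (3 x1^2 + a) / (2 y1)
s = (3*32^2 + 23) / (2*30) mod 41 = 14
x3 = s^2 - 2 x1 mod 41 = 14^2 - 2*32 = 9
y3 = s (x1 - x3) - y1 mod 41 = 14 * (32 - 9) - 30 = 5

2P = (9, 5)


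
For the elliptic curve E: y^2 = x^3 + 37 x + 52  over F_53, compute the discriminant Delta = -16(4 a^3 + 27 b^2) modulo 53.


4 a^3 + 27 b^2 = 4*37^3 + 27*52^2 = 202612 + 73008 = 275620
Delta = -16 * (275620) = -4409920
Delta mod 53 = 51

Delta = 51 (mod 53)


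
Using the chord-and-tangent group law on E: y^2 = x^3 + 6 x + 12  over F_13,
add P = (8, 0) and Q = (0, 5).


P != Q, so use the chord formula.
s = (y2 - y1) / (x2 - x1) = (5) / (5) mod 13 = 1
x3 = s^2 - x1 - x2 mod 13 = 1^2 - 8 - 0 = 6
y3 = s (x1 - x3) - y1 mod 13 = 1 * (8 - 6) - 0 = 2

P + Q = (6, 2)


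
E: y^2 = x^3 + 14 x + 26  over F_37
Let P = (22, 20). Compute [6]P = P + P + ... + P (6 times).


k = 6 = 110_2 (binary, LSB first: 011)
Double-and-add from P = (22, 20):
  bit 0 = 0: acc unchanged = O
  bit 1 = 1: acc = O + (23, 34) = (23, 34)
  bit 2 = 1: acc = (23, 34) + (2, 5) = (3, 13)

6P = (3, 13)


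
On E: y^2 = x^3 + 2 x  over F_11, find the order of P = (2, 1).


Compute successive multiples of P until we hit O:
  1P = (2, 1)
  2P = (1, 6)
  3P = (0, 0)
  4P = (1, 5)
  5P = (2, 10)
  6P = O

ord(P) = 6


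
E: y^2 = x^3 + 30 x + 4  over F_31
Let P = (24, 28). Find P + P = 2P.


Doubling: s = (3 x1^2 + a) / (2 y1)
s = (3*24^2 + 30) / (2*28) mod 31 = 17
x3 = s^2 - 2 x1 mod 31 = 17^2 - 2*24 = 24
y3 = s (x1 - x3) - y1 mod 31 = 17 * (24 - 24) - 28 = 3

2P = (24, 3)


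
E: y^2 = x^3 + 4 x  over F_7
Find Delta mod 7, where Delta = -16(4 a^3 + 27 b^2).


4 a^3 + 27 b^2 = 4*4^3 + 27*0^2 = 256 + 0 = 256
Delta = -16 * (256) = -4096
Delta mod 7 = 6

Delta = 6 (mod 7)


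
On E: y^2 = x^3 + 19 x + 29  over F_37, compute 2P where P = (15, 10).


k = 2 = 10_2 (binary, LSB first: 01)
Double-and-add from P = (15, 10):
  bit 0 = 0: acc unchanged = O
  bit 1 = 1: acc = O + (6, 10) = (6, 10)

2P = (6, 10)


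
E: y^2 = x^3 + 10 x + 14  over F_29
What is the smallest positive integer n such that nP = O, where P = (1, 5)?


Compute successive multiples of P until we hit O:
  1P = (1, 5)
  2P = (11, 11)
  3P = (22, 23)
  4P = (2, 19)
  5P = (19, 4)
  6P = (15, 28)
  7P = (12, 8)
  8P = (12, 21)
  ... (continuing to 15P)
  15P = O

ord(P) = 15


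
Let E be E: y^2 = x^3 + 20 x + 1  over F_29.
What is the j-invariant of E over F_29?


Delta = -16(4 a^3 + 27 b^2) mod 29 = 27
-1728 * (4 a)^3 = -1728 * (4*20)^3 mod 29 = 2
j = 2 * 27^(-1) mod 29 = 28

j = 28 (mod 29)


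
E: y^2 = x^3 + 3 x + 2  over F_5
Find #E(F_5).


For each x in F_5, count y with y^2 = x^3 + 3 x + 2 mod 5:
  x = 1: RHS = 1, y in [1, 4]  -> 2 point(s)
  x = 2: RHS = 1, y in [1, 4]  -> 2 point(s)
Affine points: 4. Add the point at infinity: total = 5.

#E(F_5) = 5


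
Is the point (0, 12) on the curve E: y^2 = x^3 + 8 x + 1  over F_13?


Check whether y^2 = x^3 + 8 x + 1 (mod 13) for (x, y) = (0, 12).
LHS: y^2 = 12^2 mod 13 = 1
RHS: x^3 + 8 x + 1 = 0^3 + 8*0 + 1 mod 13 = 1
LHS = RHS

Yes, on the curve


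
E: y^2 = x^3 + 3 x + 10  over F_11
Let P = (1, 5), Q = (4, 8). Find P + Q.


P != Q, so use the chord formula.
s = (y2 - y1) / (x2 - x1) = (3) / (3) mod 11 = 1
x3 = s^2 - x1 - x2 mod 11 = 1^2 - 1 - 4 = 7
y3 = s (x1 - x3) - y1 mod 11 = 1 * (1 - 7) - 5 = 0

P + Q = (7, 0)


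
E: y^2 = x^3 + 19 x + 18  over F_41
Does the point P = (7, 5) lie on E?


Check whether y^2 = x^3 + 19 x + 18 (mod 41) for (x, y) = (7, 5).
LHS: y^2 = 5^2 mod 41 = 25
RHS: x^3 + 19 x + 18 = 7^3 + 19*7 + 18 mod 41 = 2
LHS != RHS

No, not on the curve


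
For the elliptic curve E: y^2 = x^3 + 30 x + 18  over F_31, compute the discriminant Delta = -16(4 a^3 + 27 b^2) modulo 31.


4 a^3 + 27 b^2 = 4*30^3 + 27*18^2 = 108000 + 8748 = 116748
Delta = -16 * (116748) = -1867968
Delta mod 31 = 30

Delta = 30 (mod 31)


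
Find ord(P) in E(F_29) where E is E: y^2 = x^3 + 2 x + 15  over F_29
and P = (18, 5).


Compute successive multiples of P until we hit O:
  1P = (18, 5)
  2P = (13, 18)
  3P = (21, 26)
  4P = (10, 22)
  5P = (25, 28)
  6P = (11, 18)
  7P = (7, 16)
  8P = (5, 11)
  ... (continuing to 26P)
  26P = O

ord(P) = 26


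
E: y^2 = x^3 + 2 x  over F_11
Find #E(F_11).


For each x in F_11, count y with y^2 = x^3 + 2 x + 0 mod 11:
  x = 0: RHS = 0, y in [0]  -> 1 point(s)
  x = 1: RHS = 3, y in [5, 6]  -> 2 point(s)
  x = 2: RHS = 1, y in [1, 10]  -> 2 point(s)
  x = 3: RHS = 0, y in [0]  -> 1 point(s)
  x = 5: RHS = 3, y in [5, 6]  -> 2 point(s)
  x = 7: RHS = 5, y in [4, 7]  -> 2 point(s)
  x = 8: RHS = 0, y in [0]  -> 1 point(s)
Affine points: 11. Add the point at infinity: total = 12.

#E(F_11) = 12


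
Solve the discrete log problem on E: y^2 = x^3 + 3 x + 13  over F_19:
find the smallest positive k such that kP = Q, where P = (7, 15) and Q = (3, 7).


Enumerate multiples of P until we hit Q = (3, 7):
  1P = (7, 15)
  2P = (11, 3)
  3P = (10, 13)
  4P = (13, 8)
  5P = (3, 12)
  6P = (6, 0)
  7P = (3, 7)
Match found at i = 7.

k = 7


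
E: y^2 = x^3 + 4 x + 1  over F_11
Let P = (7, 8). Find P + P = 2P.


Doubling: s = (3 x1^2 + a) / (2 y1)
s = (3*7^2 + 4) / (2*8) mod 11 = 6
x3 = s^2 - 2 x1 mod 11 = 6^2 - 2*7 = 0
y3 = s (x1 - x3) - y1 mod 11 = 6 * (7 - 0) - 8 = 1

2P = (0, 1)


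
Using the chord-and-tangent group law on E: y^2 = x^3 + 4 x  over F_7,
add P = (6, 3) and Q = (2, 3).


P != Q, so use the chord formula.
s = (y2 - y1) / (x2 - x1) = (0) / (3) mod 7 = 0
x3 = s^2 - x1 - x2 mod 7 = 0^2 - 6 - 2 = 6
y3 = s (x1 - x3) - y1 mod 7 = 0 * (6 - 6) - 3 = 4

P + Q = (6, 4)


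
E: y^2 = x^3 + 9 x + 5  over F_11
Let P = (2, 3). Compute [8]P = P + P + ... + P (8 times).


k = 8 = 1000_2 (binary, LSB first: 0001)
Double-and-add from P = (2, 3):
  bit 0 = 0: acc unchanged = O
  bit 1 = 0: acc unchanged = O
  bit 2 = 0: acc unchanged = O
  bit 3 = 1: acc = O + (7, 9) = (7, 9)

8P = (7, 9)


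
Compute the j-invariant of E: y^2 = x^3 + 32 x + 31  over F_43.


Delta = -16(4 a^3 + 27 b^2) mod 43 = 14
-1728 * (4 a)^3 = -1728 * (4*32)^3 mod 43 = 8
j = 8 * 14^(-1) mod 43 = 19

j = 19 (mod 43)


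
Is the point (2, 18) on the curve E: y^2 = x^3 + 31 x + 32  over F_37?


Check whether y^2 = x^3 + 31 x + 32 (mod 37) for (x, y) = (2, 18).
LHS: y^2 = 18^2 mod 37 = 28
RHS: x^3 + 31 x + 32 = 2^3 + 31*2 + 32 mod 37 = 28
LHS = RHS

Yes, on the curve


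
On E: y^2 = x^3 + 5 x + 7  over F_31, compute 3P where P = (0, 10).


k = 3 = 11_2 (binary, LSB first: 11)
Double-and-add from P = (0, 10):
  bit 0 = 1: acc = O + (0, 10) = (0, 10)
  bit 1 = 1: acc = (0, 10) + (2, 5) = (12, 20)

3P = (12, 20)


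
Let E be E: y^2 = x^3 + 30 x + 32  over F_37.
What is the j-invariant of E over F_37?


Delta = -16(4 a^3 + 27 b^2) mod 37 = 15
-1728 * (4 a)^3 = -1728 * (4*30)^3 mod 37 = 27
j = 27 * 15^(-1) mod 37 = 24

j = 24 (mod 37)


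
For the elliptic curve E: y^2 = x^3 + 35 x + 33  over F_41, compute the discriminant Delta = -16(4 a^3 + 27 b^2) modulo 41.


4 a^3 + 27 b^2 = 4*35^3 + 27*33^2 = 171500 + 29403 = 200903
Delta = -16 * (200903) = -3214448
Delta mod 41 = 34

Delta = 34 (mod 41)


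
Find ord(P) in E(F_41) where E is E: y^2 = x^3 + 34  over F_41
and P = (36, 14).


Compute successive multiples of P until we hit O:
  1P = (36, 14)
  2P = (28, 25)
  3P = (9, 36)
  4P = (6, 39)
  5P = (35, 33)
  6P = (3, 15)
  7P = (27, 23)
  8P = (20, 11)
  ... (continuing to 42P)
  42P = O

ord(P) = 42


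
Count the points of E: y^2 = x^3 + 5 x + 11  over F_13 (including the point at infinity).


For each x in F_13, count y with y^2 = x^3 + 5 x + 11 mod 13:
  x = 1: RHS = 4, y in [2, 11]  -> 2 point(s)
  x = 2: RHS = 3, y in [4, 9]  -> 2 point(s)
  x = 3: RHS = 1, y in [1, 12]  -> 2 point(s)
  x = 4: RHS = 4, y in [2, 11]  -> 2 point(s)
  x = 6: RHS = 10, y in [6, 7]  -> 2 point(s)
  x = 7: RHS = 12, y in [5, 8]  -> 2 point(s)
  x = 8: RHS = 4, y in [2, 11]  -> 2 point(s)
Affine points: 14. Add the point at infinity: total = 15.

#E(F_13) = 15


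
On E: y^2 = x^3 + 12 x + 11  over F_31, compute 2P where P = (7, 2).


Doubling: s = (3 x1^2 + a) / (2 y1)
s = (3*7^2 + 12) / (2*2) mod 31 = 1
x3 = s^2 - 2 x1 mod 31 = 1^2 - 2*7 = 18
y3 = s (x1 - x3) - y1 mod 31 = 1 * (7 - 18) - 2 = 18

2P = (18, 18)


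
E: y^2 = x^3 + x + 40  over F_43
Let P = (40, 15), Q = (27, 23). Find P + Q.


P != Q, so use the chord formula.
s = (y2 - y1) / (x2 - x1) = (8) / (30) mod 43 = 6
x3 = s^2 - x1 - x2 mod 43 = 6^2 - 40 - 27 = 12
y3 = s (x1 - x3) - y1 mod 43 = 6 * (40 - 12) - 15 = 24

P + Q = (12, 24)


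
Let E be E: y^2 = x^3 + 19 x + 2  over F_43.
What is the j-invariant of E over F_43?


Delta = -16(4 a^3 + 27 b^2) mod 43 = 3
-1728 * (4 a)^3 = -1728 * (4*19)^3 mod 43 = 2
j = 2 * 3^(-1) mod 43 = 15

j = 15 (mod 43)


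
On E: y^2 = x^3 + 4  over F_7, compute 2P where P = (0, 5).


Doubling: s = (3 x1^2 + a) / (2 y1)
s = (3*0^2 + 0) / (2*5) mod 7 = 0
x3 = s^2 - 2 x1 mod 7 = 0^2 - 2*0 = 0
y3 = s (x1 - x3) - y1 mod 7 = 0 * (0 - 0) - 5 = 2

2P = (0, 2)


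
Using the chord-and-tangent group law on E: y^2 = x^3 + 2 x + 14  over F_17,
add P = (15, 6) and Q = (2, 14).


P != Q, so use the chord formula.
s = (y2 - y1) / (x2 - x1) = (8) / (4) mod 17 = 2
x3 = s^2 - x1 - x2 mod 17 = 2^2 - 15 - 2 = 4
y3 = s (x1 - x3) - y1 mod 17 = 2 * (15 - 4) - 6 = 16

P + Q = (4, 16)


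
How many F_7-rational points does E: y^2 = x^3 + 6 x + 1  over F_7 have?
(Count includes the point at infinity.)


For each x in F_7, count y with y^2 = x^3 + 6 x + 1 mod 7:
  x = 0: RHS = 1, y in [1, 6]  -> 2 point(s)
  x = 1: RHS = 1, y in [1, 6]  -> 2 point(s)
  x = 2: RHS = 0, y in [0]  -> 1 point(s)
  x = 3: RHS = 4, y in [2, 5]  -> 2 point(s)
  x = 5: RHS = 2, y in [3, 4]  -> 2 point(s)
  x = 6: RHS = 1, y in [1, 6]  -> 2 point(s)
Affine points: 11. Add the point at infinity: total = 12.

#E(F_7) = 12


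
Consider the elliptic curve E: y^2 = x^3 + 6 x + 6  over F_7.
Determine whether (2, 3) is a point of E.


Check whether y^2 = x^3 + 6 x + 6 (mod 7) for (x, y) = (2, 3).
LHS: y^2 = 3^2 mod 7 = 2
RHS: x^3 + 6 x + 6 = 2^3 + 6*2 + 6 mod 7 = 5
LHS != RHS

No, not on the curve


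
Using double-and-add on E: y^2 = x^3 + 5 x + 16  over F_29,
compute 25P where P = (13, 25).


k = 25 = 11001_2 (binary, LSB first: 10011)
Double-and-add from P = (13, 25):
  bit 0 = 1: acc = O + (13, 25) = (13, 25)
  bit 1 = 0: acc unchanged = (13, 25)
  bit 2 = 0: acc unchanged = (13, 25)
  bit 3 = 1: acc = (13, 25) + (9, 23) = (0, 25)
  bit 4 = 1: acc = (0, 25) + (16, 25) = (13, 4)

25P = (13, 4)


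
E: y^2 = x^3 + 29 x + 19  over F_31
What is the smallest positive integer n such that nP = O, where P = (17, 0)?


Compute successive multiples of P until we hit O:
  1P = (17, 0)
  2P = O

ord(P) = 2


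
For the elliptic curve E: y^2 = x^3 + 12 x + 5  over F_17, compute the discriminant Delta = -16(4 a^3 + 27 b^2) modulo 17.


4 a^3 + 27 b^2 = 4*12^3 + 27*5^2 = 6912 + 675 = 7587
Delta = -16 * (7587) = -121392
Delta mod 17 = 5

Delta = 5 (mod 17)


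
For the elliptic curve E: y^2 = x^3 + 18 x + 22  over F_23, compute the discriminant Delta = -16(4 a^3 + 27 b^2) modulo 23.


4 a^3 + 27 b^2 = 4*18^3 + 27*22^2 = 23328 + 13068 = 36396
Delta = -16 * (36396) = -582336
Delta mod 23 = 1

Delta = 1 (mod 23)


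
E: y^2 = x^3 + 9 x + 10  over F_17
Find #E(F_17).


For each x in F_17, count y with y^2 = x^3 + 9 x + 10 mod 17:
  x = 2: RHS = 2, y in [6, 11]  -> 2 point(s)
  x = 3: RHS = 13, y in [8, 9]  -> 2 point(s)
  x = 4: RHS = 8, y in [5, 12]  -> 2 point(s)
  x = 6: RHS = 8, y in [5, 12]  -> 2 point(s)
  x = 7: RHS = 8, y in [5, 12]  -> 2 point(s)
  x = 8: RHS = 16, y in [4, 13]  -> 2 point(s)
  x = 9: RHS = 4, y in [2, 15]  -> 2 point(s)
  x = 15: RHS = 1, y in [1, 16]  -> 2 point(s)
  x = 16: RHS = 0, y in [0]  -> 1 point(s)
Affine points: 17. Add the point at infinity: total = 18.

#E(F_17) = 18


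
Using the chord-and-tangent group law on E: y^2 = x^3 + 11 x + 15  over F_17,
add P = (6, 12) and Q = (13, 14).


P != Q, so use the chord formula.
s = (y2 - y1) / (x2 - x1) = (2) / (7) mod 17 = 10
x3 = s^2 - x1 - x2 mod 17 = 10^2 - 6 - 13 = 13
y3 = s (x1 - x3) - y1 mod 17 = 10 * (6 - 13) - 12 = 3

P + Q = (13, 3)


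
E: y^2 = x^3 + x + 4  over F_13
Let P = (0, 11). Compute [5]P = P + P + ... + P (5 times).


k = 5 = 101_2 (binary, LSB first: 101)
Double-and-add from P = (0, 11):
  bit 0 = 1: acc = O + (0, 11) = (0, 11)
  bit 1 = 0: acc unchanged = (0, 11)
  bit 2 = 1: acc = (0, 11) + (7, 9) = (9, 12)

5P = (9, 12)


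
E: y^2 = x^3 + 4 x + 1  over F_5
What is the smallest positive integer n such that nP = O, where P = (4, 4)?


Compute successive multiples of P until we hit O:
  1P = (4, 4)
  2P = (3, 0)
  3P = (4, 1)
  4P = O

ord(P) = 4


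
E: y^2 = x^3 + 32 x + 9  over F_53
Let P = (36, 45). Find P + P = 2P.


Doubling: s = (3 x1^2 + a) / (2 y1)
s = (3*36^2 + 32) / (2*45) mod 53 = 20
x3 = s^2 - 2 x1 mod 53 = 20^2 - 2*36 = 10
y3 = s (x1 - x3) - y1 mod 53 = 20 * (36 - 10) - 45 = 51

2P = (10, 51)


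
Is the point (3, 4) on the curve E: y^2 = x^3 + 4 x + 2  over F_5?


Check whether y^2 = x^3 + 4 x + 2 (mod 5) for (x, y) = (3, 4).
LHS: y^2 = 4^2 mod 5 = 1
RHS: x^3 + 4 x + 2 = 3^3 + 4*3 + 2 mod 5 = 1
LHS = RHS

Yes, on the curve


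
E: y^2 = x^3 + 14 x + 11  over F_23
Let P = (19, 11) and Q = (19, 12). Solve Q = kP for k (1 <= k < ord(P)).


Enumerate multiples of P until we hit Q = (19, 12):
  1P = (19, 11)
  2P = (11, 22)
  3P = (1, 16)
  4P = (4, 4)
  5P = (4, 19)
  6P = (1, 7)
  7P = (11, 1)
  8P = (19, 12)
Match found at i = 8.

k = 8


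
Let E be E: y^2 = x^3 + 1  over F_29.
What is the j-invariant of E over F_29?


Delta = -16(4 a^3 + 27 b^2) mod 29 = 3
-1728 * (4 a)^3 = -1728 * (4*0)^3 mod 29 = 0
j = 0 * 3^(-1) mod 29 = 0

j = 0 (mod 29)


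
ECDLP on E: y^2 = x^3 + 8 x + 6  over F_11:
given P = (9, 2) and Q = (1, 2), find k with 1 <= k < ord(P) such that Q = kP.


Enumerate multiples of P until we hit Q = (1, 2):
  1P = (9, 2)
  2P = (7, 8)
  3P = (4, 5)
  4P = (1, 2)
Match found at i = 4.

k = 4


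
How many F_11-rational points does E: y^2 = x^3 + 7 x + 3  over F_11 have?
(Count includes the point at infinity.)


For each x in F_11, count y with y^2 = x^3 + 7 x + 3 mod 11:
  x = 0: RHS = 3, y in [5, 6]  -> 2 point(s)
  x = 1: RHS = 0, y in [0]  -> 1 point(s)
  x = 2: RHS = 3, y in [5, 6]  -> 2 point(s)
  x = 5: RHS = 9, y in [3, 8]  -> 2 point(s)
  x = 9: RHS = 3, y in [5, 6]  -> 2 point(s)
Affine points: 9. Add the point at infinity: total = 10.

#E(F_11) = 10


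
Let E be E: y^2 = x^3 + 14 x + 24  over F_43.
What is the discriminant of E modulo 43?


4 a^3 + 27 b^2 = 4*14^3 + 27*24^2 = 10976 + 15552 = 26528
Delta = -16 * (26528) = -424448
Delta mod 43 = 5

Delta = 5 (mod 43)


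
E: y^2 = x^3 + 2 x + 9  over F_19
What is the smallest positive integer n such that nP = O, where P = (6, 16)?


Compute successive multiples of P until we hit O:
  1P = (6, 16)
  2P = (18, 14)
  3P = (4, 9)
  4P = (7, 9)
  5P = (17, 4)
  6P = (3, 17)
  7P = (8, 10)
  8P = (14, 8)
  ... (continuing to 23P)
  23P = O

ord(P) = 23


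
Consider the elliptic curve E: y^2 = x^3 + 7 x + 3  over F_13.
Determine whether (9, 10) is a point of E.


Check whether y^2 = x^3 + 7 x + 3 (mod 13) for (x, y) = (9, 10).
LHS: y^2 = 10^2 mod 13 = 9
RHS: x^3 + 7 x + 3 = 9^3 + 7*9 + 3 mod 13 = 2
LHS != RHS

No, not on the curve


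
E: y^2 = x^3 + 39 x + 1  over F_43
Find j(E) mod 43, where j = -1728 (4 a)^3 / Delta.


Delta = -16(4 a^3 + 27 b^2) mod 43 = 9
-1728 * (4 a)^3 = -1728 * (4*39)^3 mod 43 = 2
j = 2 * 9^(-1) mod 43 = 5

j = 5 (mod 43)


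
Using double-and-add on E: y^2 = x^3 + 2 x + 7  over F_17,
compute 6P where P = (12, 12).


k = 6 = 110_2 (binary, LSB first: 011)
Double-and-add from P = (12, 12):
  bit 0 = 0: acc unchanged = O
  bit 1 = 1: acc = O + (12, 5) = (12, 5)
  bit 2 = 1: acc = (12, 5) + (12, 12) = O

6P = O


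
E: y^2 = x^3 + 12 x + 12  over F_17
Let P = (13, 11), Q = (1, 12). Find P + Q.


P != Q, so use the chord formula.
s = (y2 - y1) / (x2 - x1) = (1) / (5) mod 17 = 7
x3 = s^2 - x1 - x2 mod 17 = 7^2 - 13 - 1 = 1
y3 = s (x1 - x3) - y1 mod 17 = 7 * (13 - 1) - 11 = 5

P + Q = (1, 5)


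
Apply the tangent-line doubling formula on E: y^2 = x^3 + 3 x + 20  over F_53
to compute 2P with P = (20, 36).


Doubling: s = (3 x1^2 + a) / (2 y1)
s = (3*20^2 + 3) / (2*36) mod 53 = 41
x3 = s^2 - 2 x1 mod 53 = 41^2 - 2*20 = 51
y3 = s (x1 - x3) - y1 mod 53 = 41 * (20 - 51) - 36 = 18

2P = (51, 18)


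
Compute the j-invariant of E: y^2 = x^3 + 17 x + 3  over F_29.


Delta = -16(4 a^3 + 27 b^2) mod 29 = 13
-1728 * (4 a)^3 = -1728 * (4*17)^3 mod 29 = 23
j = 23 * 13^(-1) mod 29 = 4

j = 4 (mod 29)


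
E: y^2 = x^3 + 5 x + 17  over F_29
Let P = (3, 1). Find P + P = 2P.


Doubling: s = (3 x1^2 + a) / (2 y1)
s = (3*3^2 + 5) / (2*1) mod 29 = 16
x3 = s^2 - 2 x1 mod 29 = 16^2 - 2*3 = 18
y3 = s (x1 - x3) - y1 mod 29 = 16 * (3 - 18) - 1 = 20

2P = (18, 20)


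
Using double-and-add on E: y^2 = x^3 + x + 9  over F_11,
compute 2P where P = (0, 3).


k = 2 = 10_2 (binary, LSB first: 01)
Double-and-add from P = (0, 3):
  bit 0 = 0: acc unchanged = O
  bit 1 = 1: acc = O + (4, 0) = (4, 0)

2P = (4, 0)


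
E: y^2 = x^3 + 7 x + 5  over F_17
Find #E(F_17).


For each x in F_17, count y with y^2 = x^3 + 7 x + 5 mod 17:
  x = 1: RHS = 13, y in [8, 9]  -> 2 point(s)
  x = 3: RHS = 2, y in [6, 11]  -> 2 point(s)
  x = 6: RHS = 8, y in [5, 12]  -> 2 point(s)
  x = 9: RHS = 15, y in [7, 10]  -> 2 point(s)
  x = 10: RHS = 4, y in [2, 15]  -> 2 point(s)
  x = 11: RHS = 2, y in [6, 11]  -> 2 point(s)
  x = 12: RHS = 15, y in [7, 10]  -> 2 point(s)
  x = 13: RHS = 15, y in [7, 10]  -> 2 point(s)
  x = 14: RHS = 8, y in [5, 12]  -> 2 point(s)
  x = 15: RHS = 0, y in [0]  -> 1 point(s)
Affine points: 19. Add the point at infinity: total = 20.

#E(F_17) = 20


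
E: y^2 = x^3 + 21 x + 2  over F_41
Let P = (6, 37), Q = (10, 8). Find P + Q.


P != Q, so use the chord formula.
s = (y2 - y1) / (x2 - x1) = (12) / (4) mod 41 = 3
x3 = s^2 - x1 - x2 mod 41 = 3^2 - 6 - 10 = 34
y3 = s (x1 - x3) - y1 mod 41 = 3 * (6 - 34) - 37 = 2

P + Q = (34, 2)


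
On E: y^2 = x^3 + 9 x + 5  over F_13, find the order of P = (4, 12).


Compute successive multiples of P until we hit O:
  1P = (4, 12)
  2P = (8, 11)
  3P = (10, 9)
  4P = (9, 10)
  5P = (9, 3)
  6P = (10, 4)
  7P = (8, 2)
  8P = (4, 1)
  ... (continuing to 9P)
  9P = O

ord(P) = 9


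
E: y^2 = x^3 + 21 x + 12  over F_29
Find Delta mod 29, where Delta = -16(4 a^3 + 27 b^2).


4 a^3 + 27 b^2 = 4*21^3 + 27*12^2 = 37044 + 3888 = 40932
Delta = -16 * (40932) = -654912
Delta mod 29 = 24

Delta = 24 (mod 29)


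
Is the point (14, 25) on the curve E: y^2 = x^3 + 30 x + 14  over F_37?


Check whether y^2 = x^3 + 30 x + 14 (mod 37) for (x, y) = (14, 25).
LHS: y^2 = 25^2 mod 37 = 33
RHS: x^3 + 30 x + 14 = 14^3 + 30*14 + 14 mod 37 = 33
LHS = RHS

Yes, on the curve


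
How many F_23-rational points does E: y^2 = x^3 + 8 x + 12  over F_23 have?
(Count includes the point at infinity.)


For each x in F_23, count y with y^2 = x^3 + 8 x + 12 mod 23:
  x = 0: RHS = 12, y in [9, 14]  -> 2 point(s)
  x = 2: RHS = 13, y in [6, 17]  -> 2 point(s)
  x = 4: RHS = 16, y in [4, 19]  -> 2 point(s)
  x = 5: RHS = 16, y in [4, 19]  -> 2 point(s)
  x = 6: RHS = 0, y in [0]  -> 1 point(s)
  x = 8: RHS = 13, y in [6, 17]  -> 2 point(s)
  x = 9: RHS = 8, y in [10, 13]  -> 2 point(s)
  x = 13: RHS = 13, y in [6, 17]  -> 2 point(s)
  x = 14: RHS = 16, y in [4, 19]  -> 2 point(s)
  x = 16: RHS = 4, y in [2, 21]  -> 2 point(s)
  x = 17: RHS = 1, y in [1, 22]  -> 2 point(s)
  x = 18: RHS = 8, y in [10, 13]  -> 2 point(s)
  x = 19: RHS = 8, y in [10, 13]  -> 2 point(s)
  x = 22: RHS = 3, y in [7, 16]  -> 2 point(s)
Affine points: 27. Add the point at infinity: total = 28.

#E(F_23) = 28


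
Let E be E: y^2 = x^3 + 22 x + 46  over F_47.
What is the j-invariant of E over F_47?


Delta = -16(4 a^3 + 27 b^2) mod 47 = 19
-1728 * (4 a)^3 = -1728 * (4*22)^3 mod 47 = 21
j = 21 * 19^(-1) mod 47 = 11

j = 11 (mod 47)


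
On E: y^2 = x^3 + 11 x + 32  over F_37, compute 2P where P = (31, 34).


Doubling: s = (3 x1^2 + a) / (2 y1)
s = (3*31^2 + 11) / (2*34) mod 37 = 11
x3 = s^2 - 2 x1 mod 37 = 11^2 - 2*31 = 22
y3 = s (x1 - x3) - y1 mod 37 = 11 * (31 - 22) - 34 = 28

2P = (22, 28)


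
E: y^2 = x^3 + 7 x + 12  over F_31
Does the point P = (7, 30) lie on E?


Check whether y^2 = x^3 + 7 x + 12 (mod 31) for (x, y) = (7, 30).
LHS: y^2 = 30^2 mod 31 = 1
RHS: x^3 + 7 x + 12 = 7^3 + 7*7 + 12 mod 31 = 1
LHS = RHS

Yes, on the curve


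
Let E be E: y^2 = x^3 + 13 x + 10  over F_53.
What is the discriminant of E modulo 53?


4 a^3 + 27 b^2 = 4*13^3 + 27*10^2 = 8788 + 2700 = 11488
Delta = -16 * (11488) = -183808
Delta mod 53 = 49

Delta = 49 (mod 53)


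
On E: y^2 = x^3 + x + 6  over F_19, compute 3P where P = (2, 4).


k = 3 = 11_2 (binary, LSB first: 11)
Double-and-add from P = (2, 4):
  bit 0 = 1: acc = O + (2, 4) = (2, 4)
  bit 1 = 1: acc = (2, 4) + (12, 13) = (6, 0)

3P = (6, 0)


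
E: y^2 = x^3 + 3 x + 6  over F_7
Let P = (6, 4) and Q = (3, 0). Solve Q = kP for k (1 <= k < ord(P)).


Enumerate multiples of P until we hit Q = (3, 0):
  1P = (6, 4)
  2P = (3, 0)
Match found at i = 2.

k = 2


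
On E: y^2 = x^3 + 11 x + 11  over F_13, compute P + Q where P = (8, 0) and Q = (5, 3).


P != Q, so use the chord formula.
s = (y2 - y1) / (x2 - x1) = (3) / (10) mod 13 = 12
x3 = s^2 - x1 - x2 mod 13 = 12^2 - 8 - 5 = 1
y3 = s (x1 - x3) - y1 mod 13 = 12 * (8 - 1) - 0 = 6

P + Q = (1, 6)


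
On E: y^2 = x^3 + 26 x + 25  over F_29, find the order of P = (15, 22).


Compute successive multiples of P until we hit O:
  1P = (15, 22)
  2P = (12, 8)
  3P = (27, 9)
  4P = (21, 28)
  5P = (23, 28)
  6P = (26, 6)
  7P = (16, 19)
  8P = (7, 12)
  ... (continuing to 31P)
  31P = O

ord(P) = 31
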